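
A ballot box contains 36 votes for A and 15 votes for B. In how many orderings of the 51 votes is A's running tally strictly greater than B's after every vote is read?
Strict-lead orderings = 1312983918820

Total orderings of the 51 votes with 36 for A: C(51, 36) = 3188675231420. By the Bertrand ballot formula (Cycle Lemma / reflection principle), the number of orderings in which A is strictly ahead of B throughout is (p − q)/(p + q) · C(p + q, p) = (36 − 15)/(36 + 15) · 3188675231420 = 1312983918820.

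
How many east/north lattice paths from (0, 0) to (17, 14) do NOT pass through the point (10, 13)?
Number of paths = 256029997

Total paths from (0, 0) to (17, 14): C(31, 17) = 265182525. Paths through (10, 13): (paths (0, 0) → (10, 13)) × (paths (10, 13) → (17, 14)) = C(23, 10) · C(8, 7) = 1144066 · 8 = 9152528. Avoidance count = 265182525 − 9152528 = 256029997.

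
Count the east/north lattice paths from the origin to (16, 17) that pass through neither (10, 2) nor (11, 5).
Number of paths = 1137826134

Inclusion–exclusion. Total paths: C(33, 16) = 1166803110. Through P₁: C(12, 10)·C(21, 6) = 3581424. Through P₂: C(16, 11)·C(17, 5) = 27029184. Since P₁ is strictly southwest of P₂, a monotone path through both must visit P₁ then P₂; paths through both = C(12, 10)·C(4, 1)·C(17, 5) = 1633632. Avoid both = 1166803110 − 3581424 − 27029184 + 1633632 = 1137826134.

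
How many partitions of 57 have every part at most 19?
p(57, parts ≤ 19) = 495332

Use the recurrence p(n, m) = p(n, m−1) + p(n−m, m): either the largest part is < m (count p(n, m−1)) or the largest part is exactly m (remove one copy of m, count p(n−m, m)). With p(0, ·) = 1 this gives p(57, parts ≤ 19) = 495332. (By conjugating Young diagrams, this also counts partitions of 57 into at most 19 parts.)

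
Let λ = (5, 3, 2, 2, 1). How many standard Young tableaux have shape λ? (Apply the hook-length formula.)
# SYT of shape (5, 3, 2, 2, 1) = 21450

Hook-length formula: f^λ = n! / Π hook(c), product over all cells c of the Young diagram. For λ = (5, 3, 2, 2, 1), n = 13 boxes. Hook lengths by row (left-to-right, top-to-bottom): [9, 7, 4, 2, 1]; [6, 4, 1]; [4, 2]; [3, 1]; [1]. Product of hooks = 290304. So f^λ = 13! / 290304 = 6227020800 / 290304 = 21450.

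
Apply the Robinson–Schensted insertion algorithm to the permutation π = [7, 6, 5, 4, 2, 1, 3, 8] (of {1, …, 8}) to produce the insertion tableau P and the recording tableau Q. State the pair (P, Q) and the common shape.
P = [1, 3, 8] / [2] / [4] / [5] / [6] / [7];  Q = [1, 7, 8] / [2] / [3] / [4] / [5] / [6];  common shape = (3, 1, 1, 1, 1, 1)

Row-insert the values π_1, π_2, … into P one at a time, bumping the leftmost entry strictly greater than the inserted value down to the next row. The recording tableau Q records, in position (i, j), the step at which that cell was added to P.
  Insert 7 (step 1): P = [7];  Q = [1]
  Insert 6 (step 2): P = [6] / [7];  Q = [1] / [2]
  Insert 5 (step 3): P = [5] / [6] / [7];  Q = [1] / [2] / [3]
  Insert 4 (step 4): P = [4] / [5] / [6] / [7];  Q = [1] / [2] / [3] / [4]
  Insert 2 (step 5): P = [2] / [4] / [5] / [6] / [7];  Q = [1] / [2] / [3] / [4] / [5]
  Insert 1 (step 6): P = [1] / [2] / [4] / [5] / [6] / [7];  Q = [1] / [2] / [3] / [4] / [5] / [6]
  Insert 3 (step 7): P = [1, 3] / [2] / [4] / [5] / [6] / [7];  Q = [1, 7] / [2] / [3] / [4] / [5] / [6]
  Insert 8 (step 8): P = [1, 3, 8] / [2] / [4] / [5] / [6] / [7];  Q = [1, 7, 8] / [2] / [3] / [4] / [5] / [6]
Final shape: (3, 1, 1, 1, 1, 1).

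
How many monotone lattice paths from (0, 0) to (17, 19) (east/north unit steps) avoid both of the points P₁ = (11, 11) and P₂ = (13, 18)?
Number of paths = 5574796689

Inclusion–exclusion. Total paths: C(36, 17) = 8597496600. Through P₁: C(22, 11)·C(14, 6) = 2118412296. Through P₂: C(31, 13)·C(5, 4) = 1031265375. Since P₁ is strictly southwest of P₂, a monotone path through both must visit P₁ then P₂; paths through both = C(22, 11)·C(9, 2)·C(5, 4) = 126977760. Avoid both = 8597496600 − 2118412296 − 1031265375 + 126977760 = 5574796689.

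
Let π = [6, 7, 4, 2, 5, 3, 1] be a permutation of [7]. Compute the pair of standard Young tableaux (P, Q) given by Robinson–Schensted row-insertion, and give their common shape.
P = [1, 3] / [2, 5] / [4, 7] / [6];  Q = [1, 2] / [3, 5] / [4, 6] / [7];  common shape = (2, 2, 2, 1)

Row-insert the values π_1, π_2, … into P one at a time, bumping the leftmost entry strictly greater than the inserted value down to the next row. The recording tableau Q records, in position (i, j), the step at which that cell was added to P.
  Insert 6 (step 1): P = [6];  Q = [1]
  Insert 7 (step 2): P = [6, 7];  Q = [1, 2]
  Insert 4 (step 3): P = [4, 7] / [6];  Q = [1, 2] / [3]
  Insert 2 (step 4): P = [2, 7] / [4] / [6];  Q = [1, 2] / [3] / [4]
  Insert 5 (step 5): P = [2, 5] / [4, 7] / [6];  Q = [1, 2] / [3, 5] / [4]
  Insert 3 (step 6): P = [2, 3] / [4, 5] / [6, 7];  Q = [1, 2] / [3, 5] / [4, 6]
  Insert 1 (step 7): P = [1, 3] / [2, 5] / [4, 7] / [6];  Q = [1, 2] / [3, 5] / [4, 6] / [7]
Final shape: (2, 2, 2, 1).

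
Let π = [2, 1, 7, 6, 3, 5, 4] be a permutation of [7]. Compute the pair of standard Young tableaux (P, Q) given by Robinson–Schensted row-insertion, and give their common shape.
P = [1, 3, 4] / [2, 5] / [6] / [7];  Q = [1, 3, 6] / [2, 4] / [5] / [7];  common shape = (3, 2, 1, 1)

Row-insert the values π_1, π_2, … into P one at a time, bumping the leftmost entry strictly greater than the inserted value down to the next row. The recording tableau Q records, in position (i, j), the step at which that cell was added to P.
  Insert 2 (step 1): P = [2];  Q = [1]
  Insert 1 (step 2): P = [1] / [2];  Q = [1] / [2]
  Insert 7 (step 3): P = [1, 7] / [2];  Q = [1, 3] / [2]
  Insert 6 (step 4): P = [1, 6] / [2, 7];  Q = [1, 3] / [2, 4]
  Insert 3 (step 5): P = [1, 3] / [2, 6] / [7];  Q = [1, 3] / [2, 4] / [5]
  Insert 5 (step 6): P = [1, 3, 5] / [2, 6] / [7];  Q = [1, 3, 6] / [2, 4] / [5]
  Insert 4 (step 7): P = [1, 3, 4] / [2, 5] / [6] / [7];  Q = [1, 3, 6] / [2, 4] / [5] / [7]
Final shape: (3, 2, 1, 1).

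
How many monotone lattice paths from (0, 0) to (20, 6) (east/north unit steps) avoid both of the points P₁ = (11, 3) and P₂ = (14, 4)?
Number of paths = 105238

Inclusion–exclusion. Total paths: C(26, 20) = 230230. Through P₁: C(14, 11)·C(12, 9) = 80080. Through P₂: C(18, 14)·C(8, 6) = 85680. Since P₁ is strictly southwest of P₂, a monotone path through both must visit P₁ then P₂; paths through both = C(14, 11)·C(4, 3)·C(8, 6) = 40768. Avoid both = 230230 − 80080 − 85680 + 40768 = 105238.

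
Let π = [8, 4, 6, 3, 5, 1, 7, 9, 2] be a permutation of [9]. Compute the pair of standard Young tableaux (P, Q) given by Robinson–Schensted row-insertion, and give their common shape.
P = [1, 2, 7, 9] / [3, 5] / [4, 6] / [8];  Q = [1, 3, 7, 8] / [2, 5] / [4, 9] / [6];  common shape = (4, 2, 2, 1)

Row-insert the values π_1, π_2, … into P one at a time, bumping the leftmost entry strictly greater than the inserted value down to the next row. The recording tableau Q records, in position (i, j), the step at which that cell was added to P.
  Insert 8 (step 1): P = [8];  Q = [1]
  Insert 4 (step 2): P = [4] / [8];  Q = [1] / [2]
  Insert 6 (step 3): P = [4, 6] / [8];  Q = [1, 3] / [2]
  Insert 3 (step 4): P = [3, 6] / [4] / [8];  Q = [1, 3] / [2] / [4]
  Insert 5 (step 5): P = [3, 5] / [4, 6] / [8];  Q = [1, 3] / [2, 5] / [4]
  Insert 1 (step 6): P = [1, 5] / [3, 6] / [4] / [8];  Q = [1, 3] / [2, 5] / [4] / [6]
  Insert 7 (step 7): P = [1, 5, 7] / [3, 6] / [4] / [8];  Q = [1, 3, 7] / [2, 5] / [4] / [6]
  Insert 9 (step 8): P = [1, 5, 7, 9] / [3, 6] / [4] / [8];  Q = [1, 3, 7, 8] / [2, 5] / [4] / [6]
  Insert 2 (step 9): P = [1, 2, 7, 9] / [3, 5] / [4, 6] / [8];  Q = [1, 3, 7, 8] / [2, 5] / [4, 9] / [6]
Final shape: (4, 2, 2, 1).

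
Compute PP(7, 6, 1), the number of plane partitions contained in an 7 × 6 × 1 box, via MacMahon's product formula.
PP(7, 6, 1) = 1716

Evaluate the triple product over i = 1..7, j = 1..6, k = 1..1. The factors are (2/1) · (3/2) · (4/3) · (5/4) · (6/5) · (7/6) · (3/2) · (4/3) · … (42 factors total). The numerators and denominators telescope so the product is an integer; carrying out the multiplication exactly gives PP(7, 6, 1) = 1716.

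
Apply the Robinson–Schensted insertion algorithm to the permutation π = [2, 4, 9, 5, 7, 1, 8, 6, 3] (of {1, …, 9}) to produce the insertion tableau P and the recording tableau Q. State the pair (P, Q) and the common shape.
P = [1, 3, 5, 6, 8] / [2, 4] / [7] / [9];  Q = [1, 2, 3, 5, 7] / [4, 8] / [6] / [9];  common shape = (5, 2, 1, 1)

Row-insert the values π_1, π_2, … into P one at a time, bumping the leftmost entry strictly greater than the inserted value down to the next row. The recording tableau Q records, in position (i, j), the step at which that cell was added to P.
  Insert 2 (step 1): P = [2];  Q = [1]
  Insert 4 (step 2): P = [2, 4];  Q = [1, 2]
  Insert 9 (step 3): P = [2, 4, 9];  Q = [1, 2, 3]
  Insert 5 (step 4): P = [2, 4, 5] / [9];  Q = [1, 2, 3] / [4]
  Insert 7 (step 5): P = [2, 4, 5, 7] / [9];  Q = [1, 2, 3, 5] / [4]
  Insert 1 (step 6): P = [1, 4, 5, 7] / [2] / [9];  Q = [1, 2, 3, 5] / [4] / [6]
  Insert 8 (step 7): P = [1, 4, 5, 7, 8] / [2] / [9];  Q = [1, 2, 3, 5, 7] / [4] / [6]
  Insert 6 (step 8): P = [1, 4, 5, 6, 8] / [2, 7] / [9];  Q = [1, 2, 3, 5, 7] / [4, 8] / [6]
  Insert 3 (step 9): P = [1, 3, 5, 6, 8] / [2, 4] / [7] / [9];  Q = [1, 2, 3, 5, 7] / [4, 8] / [6] / [9]
Final shape: (5, 2, 1, 1).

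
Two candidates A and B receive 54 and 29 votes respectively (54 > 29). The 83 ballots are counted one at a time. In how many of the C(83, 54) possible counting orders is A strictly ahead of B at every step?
Strict-lead orderings = 5822503531254673098000

Total orderings of the 83 votes with 54 for A: C(83, 54) = 19330711723765514685360. By the Bertrand ballot formula (Cycle Lemma / reflection principle), the number of orderings in which A is strictly ahead of B throughout is (p − q)/(p + q) · C(p + q, p) = (54 − 29)/(54 + 29) · 19330711723765514685360 = 5822503531254673098000.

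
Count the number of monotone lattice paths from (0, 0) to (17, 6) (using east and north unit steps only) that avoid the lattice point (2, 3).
Number of paths = 92787

Total paths from (0, 0) to (17, 6): C(23, 17) = 100947. Paths through (2, 3): (paths (0, 0) → (2, 3)) × (paths (2, 3) → (17, 6)) = C(5, 2) · C(18, 15) = 10 · 816 = 8160. Avoidance count = 100947 − 8160 = 92787.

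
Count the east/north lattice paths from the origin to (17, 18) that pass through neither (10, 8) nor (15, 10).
Number of paths = 3580819176

Inclusion–exclusion. Total paths: C(35, 17) = 4537567650. Through P₁: C(18, 10)·C(17, 7) = 851005584. Through P₂: C(25, 15)·C(10, 2) = 147094200. Since P₁ is strictly southwest of P₂, a monotone path through both must visit P₁ then P₂; paths through both = C(18, 10)·C(7, 5)·C(10, 2) = 41351310. Avoid both = 4537567650 − 851005584 − 147094200 + 41351310 = 3580819176.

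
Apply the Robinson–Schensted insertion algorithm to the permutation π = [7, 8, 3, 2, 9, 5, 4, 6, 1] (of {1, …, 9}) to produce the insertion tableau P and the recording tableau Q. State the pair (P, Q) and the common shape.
P = [1, 4, 6] / [2, 5, 9] / [3, 8] / [7];  Q = [1, 2, 5] / [3, 6, 8] / [4, 7] / [9];  common shape = (3, 3, 2, 1)

Row-insert the values π_1, π_2, … into P one at a time, bumping the leftmost entry strictly greater than the inserted value down to the next row. The recording tableau Q records, in position (i, j), the step at which that cell was added to P.
  Insert 7 (step 1): P = [7];  Q = [1]
  Insert 8 (step 2): P = [7, 8];  Q = [1, 2]
  Insert 3 (step 3): P = [3, 8] / [7];  Q = [1, 2] / [3]
  Insert 2 (step 4): P = [2, 8] / [3] / [7];  Q = [1, 2] / [3] / [4]
  Insert 9 (step 5): P = [2, 8, 9] / [3] / [7];  Q = [1, 2, 5] / [3] / [4]
  Insert 5 (step 6): P = [2, 5, 9] / [3, 8] / [7];  Q = [1, 2, 5] / [3, 6] / [4]
  Insert 4 (step 7): P = [2, 4, 9] / [3, 5] / [7, 8];  Q = [1, 2, 5] / [3, 6] / [4, 7]
  Insert 6 (step 8): P = [2, 4, 6] / [3, 5, 9] / [7, 8];  Q = [1, 2, 5] / [3, 6, 8] / [4, 7]
  Insert 1 (step 9): P = [1, 4, 6] / [2, 5, 9] / [3, 8] / [7];  Q = [1, 2, 5] / [3, 6, 8] / [4, 7] / [9]
Final shape: (3, 3, 2, 1).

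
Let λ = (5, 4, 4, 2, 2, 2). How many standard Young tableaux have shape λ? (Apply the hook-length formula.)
# SYT of shape (5, 4, 4, 2, 2, 2) = 16628040

Hook-length formula: f^λ = n! / Π hook(c), product over all cells c of the Young diagram. For λ = (5, 4, 4, 2, 2, 2), n = 19 boxes. Hook lengths by row (left-to-right, top-to-bottom): [10, 9, 5, 4, 1]; [8, 7, 3, 2]; [7, 6, 2, 1]; [4, 3]; [3, 2]; [2, 1]. Product of hooks = 7315660800. So f^λ = 19! / 7315660800 = 121645100408832000 / 7315660800 = 16628040.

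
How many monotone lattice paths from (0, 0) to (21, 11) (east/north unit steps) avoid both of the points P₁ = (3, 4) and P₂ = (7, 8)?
Number of paths = 109490180

Inclusion–exclusion. Total paths: C(32, 21) = 129024480. Through P₁: C(7, 3)·C(25, 18) = 16824500. Through P₂: C(15, 7)·C(17, 14) = 4375800. Since P₁ is strictly southwest of P₂, a monotone path through both must visit P₁ then P₂; paths through both = C(7, 3)·C(8, 4)·C(17, 14) = 1666000. Avoid both = 129024480 − 16824500 − 4375800 + 1666000 = 109490180.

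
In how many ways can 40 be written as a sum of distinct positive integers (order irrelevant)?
q(40) = 1113

A partition into distinct parts is a strictly decreasing sequence summing to n. The recurrence d(n, m) = d(n, m−1) + d(n−m, m−1) (use part m at most once) with q(n) = d(n, n) gives q(40) = 1113. (Euler's theorem: # distinct-part partitions = # odd-part partitions.)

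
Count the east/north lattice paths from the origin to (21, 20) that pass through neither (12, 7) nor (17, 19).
Number of paths = 202636459980

Inclusion–exclusion. Total paths: C(41, 21) = 269128937220. Through P₁: C(19, 12)·C(22, 9) = 25063998960. Through P₂: C(36, 17)·C(5, 4) = 42987483000. Since P₁ is strictly southwest of P₂, a monotone path through both must visit P₁ then P₂; paths through both = C(19, 12)·C(17, 5)·C(5, 4) = 1559004720. Avoid both = 269128937220 − 25063998960 − 42987483000 + 1559004720 = 202636459980.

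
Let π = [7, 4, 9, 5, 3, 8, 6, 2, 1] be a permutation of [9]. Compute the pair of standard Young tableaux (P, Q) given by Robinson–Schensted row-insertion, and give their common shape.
P = [1, 5, 6] / [2, 8] / [3, 9] / [4] / [7];  Q = [1, 3, 6] / [2, 4] / [5, 7] / [8] / [9];  common shape = (3, 2, 2, 1, 1)

Row-insert the values π_1, π_2, … into P one at a time, bumping the leftmost entry strictly greater than the inserted value down to the next row. The recording tableau Q records, in position (i, j), the step at which that cell was added to P.
  Insert 7 (step 1): P = [7];  Q = [1]
  Insert 4 (step 2): P = [4] / [7];  Q = [1] / [2]
  Insert 9 (step 3): P = [4, 9] / [7];  Q = [1, 3] / [2]
  Insert 5 (step 4): P = [4, 5] / [7, 9];  Q = [1, 3] / [2, 4]
  Insert 3 (step 5): P = [3, 5] / [4, 9] / [7];  Q = [1, 3] / [2, 4] / [5]
  Insert 8 (step 6): P = [3, 5, 8] / [4, 9] / [7];  Q = [1, 3, 6] / [2, 4] / [5]
  Insert 6 (step 7): P = [3, 5, 6] / [4, 8] / [7, 9];  Q = [1, 3, 6] / [2, 4] / [5, 7]
  Insert 2 (step 8): P = [2, 5, 6] / [3, 8] / [4, 9] / [7];  Q = [1, 3, 6] / [2, 4] / [5, 7] / [8]
  Insert 1 (step 9): P = [1, 5, 6] / [2, 8] / [3, 9] / [4] / [7];  Q = [1, 3, 6] / [2, 4] / [5, 7] / [8] / [9]
Final shape: (3, 2, 2, 1, 1).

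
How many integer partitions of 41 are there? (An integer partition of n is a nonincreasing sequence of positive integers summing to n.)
p(41) = 44583

Compute p(n) via the recurrence p(n, m) = p(n, m−1) + p(n−m, m), where p(n, m) counts partitions of n with all parts ≤ m and p(n) = p(n, n). The base cases are p(0, m) = 1 and p(n, 0) = 0 for n > 0. Filling the table yields p(41) = 44583. (Euler's pentagonal recurrence is an alternative.)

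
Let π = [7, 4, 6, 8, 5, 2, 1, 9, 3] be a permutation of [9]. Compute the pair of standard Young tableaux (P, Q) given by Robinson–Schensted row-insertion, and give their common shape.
P = [1, 3, 8, 9] / [2, 5] / [4] / [6] / [7];  Q = [1, 3, 4, 8] / [2, 9] / [5] / [6] / [7];  common shape = (4, 2, 1, 1, 1)

Row-insert the values π_1, π_2, … into P one at a time, bumping the leftmost entry strictly greater than the inserted value down to the next row. The recording tableau Q records, in position (i, j), the step at which that cell was added to P.
  Insert 7 (step 1): P = [7];  Q = [1]
  Insert 4 (step 2): P = [4] / [7];  Q = [1] / [2]
  Insert 6 (step 3): P = [4, 6] / [7];  Q = [1, 3] / [2]
  Insert 8 (step 4): P = [4, 6, 8] / [7];  Q = [1, 3, 4] / [2]
  Insert 5 (step 5): P = [4, 5, 8] / [6] / [7];  Q = [1, 3, 4] / [2] / [5]
  Insert 2 (step 6): P = [2, 5, 8] / [4] / [6] / [7];  Q = [1, 3, 4] / [2] / [5] / [6]
  Insert 1 (step 7): P = [1, 5, 8] / [2] / [4] / [6] / [7];  Q = [1, 3, 4] / [2] / [5] / [6] / [7]
  Insert 9 (step 8): P = [1, 5, 8, 9] / [2] / [4] / [6] / [7];  Q = [1, 3, 4, 8] / [2] / [5] / [6] / [7]
  Insert 3 (step 9): P = [1, 3, 8, 9] / [2, 5] / [4] / [6] / [7];  Q = [1, 3, 4, 8] / [2, 9] / [5] / [6] / [7]
Final shape: (4, 2, 1, 1, 1).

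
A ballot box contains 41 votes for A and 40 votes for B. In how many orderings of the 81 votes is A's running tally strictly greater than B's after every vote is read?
Strict-lead orderings = 2622127042276492108820

Total orderings of the 81 votes with 41 for A: C(81, 41) = 212392290424395860814420. By the Bertrand ballot formula (Cycle Lemma / reflection principle), the number of orderings in which A is strictly ahead of B throughout is (p − q)/(p + q) · C(p + q, p) = (41 − 40)/(41 + 40) · 212392290424395860814420 = 2622127042276492108820.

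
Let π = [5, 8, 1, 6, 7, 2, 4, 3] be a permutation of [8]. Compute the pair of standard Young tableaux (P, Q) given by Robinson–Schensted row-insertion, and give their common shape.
P = [1, 2, 3] / [4, 6, 7] / [5] / [8];  Q = [1, 2, 5] / [3, 4, 7] / [6] / [8];  common shape = (3, 3, 1, 1)

Row-insert the values π_1, π_2, … into P one at a time, bumping the leftmost entry strictly greater than the inserted value down to the next row. The recording tableau Q records, in position (i, j), the step at which that cell was added to P.
  Insert 5 (step 1): P = [5];  Q = [1]
  Insert 8 (step 2): P = [5, 8];  Q = [1, 2]
  Insert 1 (step 3): P = [1, 8] / [5];  Q = [1, 2] / [3]
  Insert 6 (step 4): P = [1, 6] / [5, 8];  Q = [1, 2] / [3, 4]
  Insert 7 (step 5): P = [1, 6, 7] / [5, 8];  Q = [1, 2, 5] / [3, 4]
  Insert 2 (step 6): P = [1, 2, 7] / [5, 6] / [8];  Q = [1, 2, 5] / [3, 4] / [6]
  Insert 4 (step 7): P = [1, 2, 4] / [5, 6, 7] / [8];  Q = [1, 2, 5] / [3, 4, 7] / [6]
  Insert 3 (step 8): P = [1, 2, 3] / [4, 6, 7] / [5] / [8];  Q = [1, 2, 5] / [3, 4, 7] / [6] / [8]
Final shape: (3, 3, 1, 1).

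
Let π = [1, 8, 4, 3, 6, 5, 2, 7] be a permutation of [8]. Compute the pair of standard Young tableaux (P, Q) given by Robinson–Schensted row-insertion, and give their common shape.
P = [1, 2, 5, 7] / [3, 6] / [4] / [8];  Q = [1, 2, 5, 8] / [3, 6] / [4] / [7];  common shape = (4, 2, 1, 1)

Row-insert the values π_1, π_2, … into P one at a time, bumping the leftmost entry strictly greater than the inserted value down to the next row. The recording tableau Q records, in position (i, j), the step at which that cell was added to P.
  Insert 1 (step 1): P = [1];  Q = [1]
  Insert 8 (step 2): P = [1, 8];  Q = [1, 2]
  Insert 4 (step 3): P = [1, 4] / [8];  Q = [1, 2] / [3]
  Insert 3 (step 4): P = [1, 3] / [4] / [8];  Q = [1, 2] / [3] / [4]
  Insert 6 (step 5): P = [1, 3, 6] / [4] / [8];  Q = [1, 2, 5] / [3] / [4]
  Insert 5 (step 6): P = [1, 3, 5] / [4, 6] / [8];  Q = [1, 2, 5] / [3, 6] / [4]
  Insert 2 (step 7): P = [1, 2, 5] / [3, 6] / [4] / [8];  Q = [1, 2, 5] / [3, 6] / [4] / [7]
  Insert 7 (step 8): P = [1, 2, 5, 7] / [3, 6] / [4] / [8];  Q = [1, 2, 5, 8] / [3, 6] / [4] / [7]
Final shape: (4, 2, 1, 1).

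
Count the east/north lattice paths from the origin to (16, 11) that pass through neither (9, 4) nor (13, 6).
Number of paths = 9665223

Inclusion–exclusion. Total paths: C(27, 16) = 13037895. Through P₁: C(13, 9)·C(14, 7) = 2453880. Through P₂: C(19, 13)·C(8, 3) = 1519392. Since P₁ is strictly southwest of P₂, a monotone path through both must visit P₁ then P₂; paths through both = C(13, 9)·C(6, 4)·C(8, 3) = 600600. Avoid both = 13037895 − 2453880 − 1519392 + 600600 = 9665223.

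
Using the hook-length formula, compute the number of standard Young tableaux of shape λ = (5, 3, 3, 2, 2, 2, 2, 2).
# SYT of shape (5, 3, 3, 2, 2, 2, 2, 2) = 55552770

Hook-length formula: f^λ = n! / Π hook(c), product over all cells c of the Young diagram. For λ = (5, 3, 3, 2, 2, 2, 2, 2), n = 21 boxes. Hook lengths by row (left-to-right, top-to-bottom): [12, 11, 5, 2, 1]; [9, 8, 2]; [8, 7, 1]; [6, 5]; [5, 4]; [4, 3]; [3, 2]; [2, 1]. Product of hooks = 919683072000. So f^λ = 21! / 919683072000 = 51090942171709440000 / 919683072000 = 55552770.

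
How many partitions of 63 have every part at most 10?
p(63, parts ≤ 10) = 267507

Use the recurrence p(n, m) = p(n, m−1) + p(n−m, m): either the largest part is < m (count p(n, m−1)) or the largest part is exactly m (remove one copy of m, count p(n−m, m)). With p(0, ·) = 1 this gives p(63, parts ≤ 10) = 267507. (By conjugating Young diagrams, this also counts partitions of 63 into at most 10 parts.)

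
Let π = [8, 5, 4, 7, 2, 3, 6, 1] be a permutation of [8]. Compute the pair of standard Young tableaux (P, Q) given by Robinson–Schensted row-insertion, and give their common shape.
P = [1, 3, 6] / [2, 7] / [4] / [5] / [8];  Q = [1, 4, 7] / [2, 6] / [3] / [5] / [8];  common shape = (3, 2, 1, 1, 1)

Row-insert the values π_1, π_2, … into P one at a time, bumping the leftmost entry strictly greater than the inserted value down to the next row. The recording tableau Q records, in position (i, j), the step at which that cell was added to P.
  Insert 8 (step 1): P = [8];  Q = [1]
  Insert 5 (step 2): P = [5] / [8];  Q = [1] / [2]
  Insert 4 (step 3): P = [4] / [5] / [8];  Q = [1] / [2] / [3]
  Insert 7 (step 4): P = [4, 7] / [5] / [8];  Q = [1, 4] / [2] / [3]
  Insert 2 (step 5): P = [2, 7] / [4] / [5] / [8];  Q = [1, 4] / [2] / [3] / [5]
  Insert 3 (step 6): P = [2, 3] / [4, 7] / [5] / [8];  Q = [1, 4] / [2, 6] / [3] / [5]
  Insert 6 (step 7): P = [2, 3, 6] / [4, 7] / [5] / [8];  Q = [1, 4, 7] / [2, 6] / [3] / [5]
  Insert 1 (step 8): P = [1, 3, 6] / [2, 7] / [4] / [5] / [8];  Q = [1, 4, 7] / [2, 6] / [3] / [5] / [8]
Final shape: (3, 2, 1, 1, 1).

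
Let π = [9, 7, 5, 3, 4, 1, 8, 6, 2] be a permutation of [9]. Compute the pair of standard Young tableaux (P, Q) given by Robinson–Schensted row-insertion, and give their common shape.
P = [1, 2, 6] / [3, 4] / [5, 8] / [7] / [9];  Q = [1, 5, 7] / [2, 8] / [3, 9] / [4] / [6];  common shape = (3, 2, 2, 1, 1)

Row-insert the values π_1, π_2, … into P one at a time, bumping the leftmost entry strictly greater than the inserted value down to the next row. The recording tableau Q records, in position (i, j), the step at which that cell was added to P.
  Insert 9 (step 1): P = [9];  Q = [1]
  Insert 7 (step 2): P = [7] / [9];  Q = [1] / [2]
  Insert 5 (step 3): P = [5] / [7] / [9];  Q = [1] / [2] / [3]
  Insert 3 (step 4): P = [3] / [5] / [7] / [9];  Q = [1] / [2] / [3] / [4]
  Insert 4 (step 5): P = [3, 4] / [5] / [7] / [9];  Q = [1, 5] / [2] / [3] / [4]
  Insert 1 (step 6): P = [1, 4] / [3] / [5] / [7] / [9];  Q = [1, 5] / [2] / [3] / [4] / [6]
  Insert 8 (step 7): P = [1, 4, 8] / [3] / [5] / [7] / [9];  Q = [1, 5, 7] / [2] / [3] / [4] / [6]
  Insert 6 (step 8): P = [1, 4, 6] / [3, 8] / [5] / [7] / [9];  Q = [1, 5, 7] / [2, 8] / [3] / [4] / [6]
  Insert 2 (step 9): P = [1, 2, 6] / [3, 4] / [5, 8] / [7] / [9];  Q = [1, 5, 7] / [2, 8] / [3, 9] / [4] / [6]
Final shape: (3, 2, 2, 1, 1).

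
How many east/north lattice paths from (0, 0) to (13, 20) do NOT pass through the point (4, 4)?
Number of paths = 430158190

Total paths from (0, 0) to (13, 20): C(33, 13) = 573166440. Paths through (4, 4): (paths (0, 0) → (4, 4)) × (paths (4, 4) → (13, 20)) = C(8, 4) · C(25, 9) = 70 · 2042975 = 143008250. Avoidance count = 573166440 − 143008250 = 430158190.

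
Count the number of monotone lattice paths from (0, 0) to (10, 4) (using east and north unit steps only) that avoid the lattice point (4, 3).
Number of paths = 756

Total paths from (0, 0) to (10, 4): C(14, 10) = 1001. Paths through (4, 3): (paths (0, 0) → (4, 3)) × (paths (4, 3) → (10, 4)) = C(7, 4) · C(7, 6) = 35 · 7 = 245. Avoidance count = 1001 − 245 = 756.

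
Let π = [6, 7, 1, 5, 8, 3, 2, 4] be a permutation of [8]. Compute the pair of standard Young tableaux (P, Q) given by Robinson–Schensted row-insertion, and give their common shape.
P = [1, 2, 4] / [3, 7, 8] / [5] / [6];  Q = [1, 2, 5] / [3, 4, 8] / [6] / [7];  common shape = (3, 3, 1, 1)

Row-insert the values π_1, π_2, … into P one at a time, bumping the leftmost entry strictly greater than the inserted value down to the next row. The recording tableau Q records, in position (i, j), the step at which that cell was added to P.
  Insert 6 (step 1): P = [6];  Q = [1]
  Insert 7 (step 2): P = [6, 7];  Q = [1, 2]
  Insert 1 (step 3): P = [1, 7] / [6];  Q = [1, 2] / [3]
  Insert 5 (step 4): P = [1, 5] / [6, 7];  Q = [1, 2] / [3, 4]
  Insert 8 (step 5): P = [1, 5, 8] / [6, 7];  Q = [1, 2, 5] / [3, 4]
  Insert 3 (step 6): P = [1, 3, 8] / [5, 7] / [6];  Q = [1, 2, 5] / [3, 4] / [6]
  Insert 2 (step 7): P = [1, 2, 8] / [3, 7] / [5] / [6];  Q = [1, 2, 5] / [3, 4] / [6] / [7]
  Insert 4 (step 8): P = [1, 2, 4] / [3, 7, 8] / [5] / [6];  Q = [1, 2, 5] / [3, 4, 8] / [6] / [7]
Final shape: (3, 3, 1, 1).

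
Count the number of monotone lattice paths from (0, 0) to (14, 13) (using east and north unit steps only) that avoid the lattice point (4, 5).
Number of paths = 14544792

Total paths from (0, 0) to (14, 13): C(27, 14) = 20058300. Paths through (4, 5): (paths (0, 0) → (4, 5)) × (paths (4, 5) → (14, 13)) = C(9, 4) · C(18, 10) = 126 · 43758 = 5513508. Avoidance count = 20058300 − 5513508 = 14544792.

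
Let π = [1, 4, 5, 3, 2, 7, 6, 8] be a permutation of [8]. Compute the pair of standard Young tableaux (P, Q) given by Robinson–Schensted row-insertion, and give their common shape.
P = [1, 2, 5, 6, 8] / [3, 7] / [4];  Q = [1, 2, 3, 6, 8] / [4, 7] / [5];  common shape = (5, 2, 1)

Row-insert the values π_1, π_2, … into P one at a time, bumping the leftmost entry strictly greater than the inserted value down to the next row. The recording tableau Q records, in position (i, j), the step at which that cell was added to P.
  Insert 1 (step 1): P = [1];  Q = [1]
  Insert 4 (step 2): P = [1, 4];  Q = [1, 2]
  Insert 5 (step 3): P = [1, 4, 5];  Q = [1, 2, 3]
  Insert 3 (step 4): P = [1, 3, 5] / [4];  Q = [1, 2, 3] / [4]
  Insert 2 (step 5): P = [1, 2, 5] / [3] / [4];  Q = [1, 2, 3] / [4] / [5]
  Insert 7 (step 6): P = [1, 2, 5, 7] / [3] / [4];  Q = [1, 2, 3, 6] / [4] / [5]
  Insert 6 (step 7): P = [1, 2, 5, 6] / [3, 7] / [4];  Q = [1, 2, 3, 6] / [4, 7] / [5]
  Insert 8 (step 8): P = [1, 2, 5, 6, 8] / [3, 7] / [4];  Q = [1, 2, 3, 6, 8] / [4, 7] / [5]
Final shape: (5, 2, 1).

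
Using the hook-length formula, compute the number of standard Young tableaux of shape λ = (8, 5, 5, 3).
# SYT of shape (8, 5, 5, 3) = 112869120

Hook-length formula: f^λ = n! / Π hook(c), product over all cells c of the Young diagram. For λ = (8, 5, 5, 3), n = 21 boxes. Hook lengths by row (left-to-right, top-to-bottom): [11, 10, 9, 7, 6, 3, 2, 1]; [7, 6, 5, 3, 2]; [6, 5, 4, 2, 1]; [3, 2, 1]. Product of hooks = 452656512000. So f^λ = 21! / 452656512000 = 51090942171709440000 / 452656512000 = 112869120.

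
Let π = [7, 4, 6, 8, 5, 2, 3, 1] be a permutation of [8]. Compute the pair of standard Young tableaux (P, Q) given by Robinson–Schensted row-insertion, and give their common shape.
P = [1, 3, 8] / [2, 5] / [4] / [6] / [7];  Q = [1, 3, 4] / [2, 7] / [5] / [6] / [8];  common shape = (3, 2, 1, 1, 1)

Row-insert the values π_1, π_2, … into P one at a time, bumping the leftmost entry strictly greater than the inserted value down to the next row. The recording tableau Q records, in position (i, j), the step at which that cell was added to P.
  Insert 7 (step 1): P = [7];  Q = [1]
  Insert 4 (step 2): P = [4] / [7];  Q = [1] / [2]
  Insert 6 (step 3): P = [4, 6] / [7];  Q = [1, 3] / [2]
  Insert 8 (step 4): P = [4, 6, 8] / [7];  Q = [1, 3, 4] / [2]
  Insert 5 (step 5): P = [4, 5, 8] / [6] / [7];  Q = [1, 3, 4] / [2] / [5]
  Insert 2 (step 6): P = [2, 5, 8] / [4] / [6] / [7];  Q = [1, 3, 4] / [2] / [5] / [6]
  Insert 3 (step 7): P = [2, 3, 8] / [4, 5] / [6] / [7];  Q = [1, 3, 4] / [2, 7] / [5] / [6]
  Insert 1 (step 8): P = [1, 3, 8] / [2, 5] / [4] / [6] / [7];  Q = [1, 3, 4] / [2, 7] / [5] / [6] / [8]
Final shape: (3, 2, 1, 1, 1).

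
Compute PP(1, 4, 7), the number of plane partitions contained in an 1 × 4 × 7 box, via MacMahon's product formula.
PP(1, 4, 7) = 330

Evaluate the triple product over i = 1..1, j = 1..4, k = 1..7. The factors are (2/1) · (3/2) · (4/3) · (5/4) · (6/5) · (7/6) · (8/7) · (3/2) · … (28 factors total). The numerators and denominators telescope so the product is an integer; carrying out the multiplication exactly gives PP(1, 4, 7) = 330.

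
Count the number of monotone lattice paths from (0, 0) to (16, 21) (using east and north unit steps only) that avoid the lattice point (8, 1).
Number of paths = 12847801725

Total paths from (0, 0) to (16, 21): C(37, 16) = 12875774670. Paths through (8, 1): (paths (0, 0) → (8, 1)) × (paths (8, 1) → (16, 21)) = C(9, 8) · C(28, 8) = 9 · 3108105 = 27972945. Avoidance count = 12875774670 − 27972945 = 12847801725.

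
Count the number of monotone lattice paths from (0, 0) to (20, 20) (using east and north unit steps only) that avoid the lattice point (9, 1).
Number of paths = 137300255820

Total paths from (0, 0) to (20, 20): C(40, 20) = 137846528820. Paths through (9, 1): (paths (0, 0) → (9, 1)) × (paths (9, 1) → (20, 20)) = C(10, 9) · C(30, 11) = 10 · 54627300 = 546273000. Avoidance count = 137846528820 − 546273000 = 137300255820.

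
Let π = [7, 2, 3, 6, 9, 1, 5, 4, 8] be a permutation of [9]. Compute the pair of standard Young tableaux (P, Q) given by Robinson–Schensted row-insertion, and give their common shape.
P = [1, 3, 4, 8] / [2, 5, 9] / [6] / [7];  Q = [1, 3, 4, 5] / [2, 7, 9] / [6] / [8];  common shape = (4, 3, 1, 1)

Row-insert the values π_1, π_2, … into P one at a time, bumping the leftmost entry strictly greater than the inserted value down to the next row. The recording tableau Q records, in position (i, j), the step at which that cell was added to P.
  Insert 7 (step 1): P = [7];  Q = [1]
  Insert 2 (step 2): P = [2] / [7];  Q = [1] / [2]
  Insert 3 (step 3): P = [2, 3] / [7];  Q = [1, 3] / [2]
  Insert 6 (step 4): P = [2, 3, 6] / [7];  Q = [1, 3, 4] / [2]
  Insert 9 (step 5): P = [2, 3, 6, 9] / [7];  Q = [1, 3, 4, 5] / [2]
  Insert 1 (step 6): P = [1, 3, 6, 9] / [2] / [7];  Q = [1, 3, 4, 5] / [2] / [6]
  Insert 5 (step 7): P = [1, 3, 5, 9] / [2, 6] / [7];  Q = [1, 3, 4, 5] / [2, 7] / [6]
  Insert 4 (step 8): P = [1, 3, 4, 9] / [2, 5] / [6] / [7];  Q = [1, 3, 4, 5] / [2, 7] / [6] / [8]
  Insert 8 (step 9): P = [1, 3, 4, 8] / [2, 5, 9] / [6] / [7];  Q = [1, 3, 4, 5] / [2, 7, 9] / [6] / [8]
Final shape: (4, 3, 1, 1).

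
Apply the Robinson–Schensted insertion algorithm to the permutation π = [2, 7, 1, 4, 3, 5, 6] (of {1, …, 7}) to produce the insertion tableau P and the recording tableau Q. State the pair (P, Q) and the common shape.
P = [1, 3, 5, 6] / [2, 4] / [7];  Q = [1, 2, 6, 7] / [3, 4] / [5];  common shape = (4, 2, 1)

Row-insert the values π_1, π_2, … into P one at a time, bumping the leftmost entry strictly greater than the inserted value down to the next row. The recording tableau Q records, in position (i, j), the step at which that cell was added to P.
  Insert 2 (step 1): P = [2];  Q = [1]
  Insert 7 (step 2): P = [2, 7];  Q = [1, 2]
  Insert 1 (step 3): P = [1, 7] / [2];  Q = [1, 2] / [3]
  Insert 4 (step 4): P = [1, 4] / [2, 7];  Q = [1, 2] / [3, 4]
  Insert 3 (step 5): P = [1, 3] / [2, 4] / [7];  Q = [1, 2] / [3, 4] / [5]
  Insert 5 (step 6): P = [1, 3, 5] / [2, 4] / [7];  Q = [1, 2, 6] / [3, 4] / [5]
  Insert 6 (step 7): P = [1, 3, 5, 6] / [2, 4] / [7];  Q = [1, 2, 6, 7] / [3, 4] / [5]
Final shape: (4, 2, 1).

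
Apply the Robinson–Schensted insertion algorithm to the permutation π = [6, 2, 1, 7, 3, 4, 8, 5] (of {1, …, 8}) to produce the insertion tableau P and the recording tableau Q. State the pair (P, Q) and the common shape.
P = [1, 3, 4, 5] / [2, 7, 8] / [6];  Q = [1, 4, 6, 7] / [2, 5, 8] / [3];  common shape = (4, 3, 1)

Row-insert the values π_1, π_2, … into P one at a time, bumping the leftmost entry strictly greater than the inserted value down to the next row. The recording tableau Q records, in position (i, j), the step at which that cell was added to P.
  Insert 6 (step 1): P = [6];  Q = [1]
  Insert 2 (step 2): P = [2] / [6];  Q = [1] / [2]
  Insert 1 (step 3): P = [1] / [2] / [6];  Q = [1] / [2] / [3]
  Insert 7 (step 4): P = [1, 7] / [2] / [6];  Q = [1, 4] / [2] / [3]
  Insert 3 (step 5): P = [1, 3] / [2, 7] / [6];  Q = [1, 4] / [2, 5] / [3]
  Insert 4 (step 6): P = [1, 3, 4] / [2, 7] / [6];  Q = [1, 4, 6] / [2, 5] / [3]
  Insert 8 (step 7): P = [1, 3, 4, 8] / [2, 7] / [6];  Q = [1, 4, 6, 7] / [2, 5] / [3]
  Insert 5 (step 8): P = [1, 3, 4, 5] / [2, 7, 8] / [6];  Q = [1, 4, 6, 7] / [2, 5, 8] / [3]
Final shape: (4, 3, 1).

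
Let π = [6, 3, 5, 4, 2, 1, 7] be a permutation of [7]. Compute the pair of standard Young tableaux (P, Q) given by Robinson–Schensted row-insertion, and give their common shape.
P = [1, 4, 7] / [2] / [3] / [5] / [6];  Q = [1, 3, 7] / [2] / [4] / [5] / [6];  common shape = (3, 1, 1, 1, 1)

Row-insert the values π_1, π_2, … into P one at a time, bumping the leftmost entry strictly greater than the inserted value down to the next row. The recording tableau Q records, in position (i, j), the step at which that cell was added to P.
  Insert 6 (step 1): P = [6];  Q = [1]
  Insert 3 (step 2): P = [3] / [6];  Q = [1] / [2]
  Insert 5 (step 3): P = [3, 5] / [6];  Q = [1, 3] / [2]
  Insert 4 (step 4): P = [3, 4] / [5] / [6];  Q = [1, 3] / [2] / [4]
  Insert 2 (step 5): P = [2, 4] / [3] / [5] / [6];  Q = [1, 3] / [2] / [4] / [5]
  Insert 1 (step 6): P = [1, 4] / [2] / [3] / [5] / [6];  Q = [1, 3] / [2] / [4] / [5] / [6]
  Insert 7 (step 7): P = [1, 4, 7] / [2] / [3] / [5] / [6];  Q = [1, 3, 7] / [2] / [4] / [5] / [6]
Final shape: (3, 1, 1, 1, 1).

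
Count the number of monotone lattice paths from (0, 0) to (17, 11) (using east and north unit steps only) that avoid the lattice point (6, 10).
Number of paths = 21378084

Total paths from (0, 0) to (17, 11): C(28, 17) = 21474180. Paths through (6, 10): (paths (0, 0) → (6, 10)) × (paths (6, 10) → (17, 11)) = C(16, 6) · C(12, 11) = 8008 · 12 = 96096. Avoidance count = 21474180 − 96096 = 21378084.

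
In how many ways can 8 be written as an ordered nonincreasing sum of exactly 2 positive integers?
p(8, 2 parts) = 4

Partitions of n into exactly k parts ↔ partitions of n − k into at most k parts (subtract 1 from each part). For n = 8, k = 2, the partitions are: 7+1, 6+2, 5+3, 4+4. Count = 4.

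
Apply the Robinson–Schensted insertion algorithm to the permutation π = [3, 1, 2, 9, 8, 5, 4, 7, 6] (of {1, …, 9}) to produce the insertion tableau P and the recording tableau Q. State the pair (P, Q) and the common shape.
P = [1, 2, 4, 6] / [3, 5, 7] / [8] / [9];  Q = [1, 3, 4, 8] / [2, 5, 9] / [6] / [7];  common shape = (4, 3, 1, 1)

Row-insert the values π_1, π_2, … into P one at a time, bumping the leftmost entry strictly greater than the inserted value down to the next row. The recording tableau Q records, in position (i, j), the step at which that cell was added to P.
  Insert 3 (step 1): P = [3];  Q = [1]
  Insert 1 (step 2): P = [1] / [3];  Q = [1] / [2]
  Insert 2 (step 3): P = [1, 2] / [3];  Q = [1, 3] / [2]
  Insert 9 (step 4): P = [1, 2, 9] / [3];  Q = [1, 3, 4] / [2]
  Insert 8 (step 5): P = [1, 2, 8] / [3, 9];  Q = [1, 3, 4] / [2, 5]
  Insert 5 (step 6): P = [1, 2, 5] / [3, 8] / [9];  Q = [1, 3, 4] / [2, 5] / [6]
  Insert 4 (step 7): P = [1, 2, 4] / [3, 5] / [8] / [9];  Q = [1, 3, 4] / [2, 5] / [6] / [7]
  Insert 7 (step 8): P = [1, 2, 4, 7] / [3, 5] / [8] / [9];  Q = [1, 3, 4, 8] / [2, 5] / [6] / [7]
  Insert 6 (step 9): P = [1, 2, 4, 6] / [3, 5, 7] / [8] / [9];  Q = [1, 3, 4, 8] / [2, 5, 9] / [6] / [7]
Final shape: (4, 3, 1, 1).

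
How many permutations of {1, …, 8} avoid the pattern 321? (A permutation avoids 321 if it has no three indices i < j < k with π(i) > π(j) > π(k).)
C_8 = 1430

These 321-avoiding permutations are counted by the Catalan number C_n = (1/(n + 1)) · C(2n, n). For n = 8: C_8 = (1/9) · C(16, 8) = 12870/9 = 1430.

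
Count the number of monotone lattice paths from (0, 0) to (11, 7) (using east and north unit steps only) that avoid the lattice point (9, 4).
Number of paths = 24674

Total paths from (0, 0) to (11, 7): C(18, 11) = 31824. Paths through (9, 4): (paths (0, 0) → (9, 4)) × (paths (9, 4) → (11, 7)) = C(13, 9) · C(5, 2) = 715 · 10 = 7150. Avoidance count = 31824 − 7150 = 24674.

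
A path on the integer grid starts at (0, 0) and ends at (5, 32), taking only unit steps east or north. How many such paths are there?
Number of paths = 435897

A monotone lattice path from (0, 0) to (5, 32) consists of 5 east steps and 32 north steps in some order, so it is determined by which 5 of the 37 steps are east. The count is C(37, 5) = 435897.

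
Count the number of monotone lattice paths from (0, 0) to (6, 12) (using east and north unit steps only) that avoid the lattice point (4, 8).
Number of paths = 11139

Total paths from (0, 0) to (6, 12): C(18, 6) = 18564. Paths through (4, 8): (paths (0, 0) → (4, 8)) × (paths (4, 8) → (6, 12)) = C(12, 4) · C(6, 2) = 495 · 15 = 7425. Avoidance count = 18564 − 7425 = 11139.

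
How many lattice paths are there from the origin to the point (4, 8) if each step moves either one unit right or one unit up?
Number of paths = 495

A monotone lattice path from (0, 0) to (4, 8) consists of 4 east steps and 8 north steps in some order, so it is determined by which 4 of the 12 steps are east. The count is C(12, 4) = 495.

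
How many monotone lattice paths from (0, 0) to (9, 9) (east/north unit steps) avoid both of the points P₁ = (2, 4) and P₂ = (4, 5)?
Number of paths = 26534

Inclusion–exclusion. Total paths: C(18, 9) = 48620. Through P₁: C(6, 2)·C(12, 7) = 11880. Through P₂: C(9, 4)·C(9, 5) = 15876. Since P₁ is strictly southwest of P₂, a monotone path through both must visit P₁ then P₂; paths through both = C(6, 2)·C(3, 2)·C(9, 5) = 5670. Avoid both = 48620 − 11880 − 15876 + 5670 = 26534.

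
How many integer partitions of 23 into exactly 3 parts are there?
p(23, 3 parts) = 44

Partitions of n into exactly k parts are in bijection with partitions of n − k into at most k parts (subtract 1 from each part). So p(23, exactly 3) = p(20, parts ≤ 3). Computing via the recurrence p(m, j) = p(m, j−1) + p(m−j, j) gives 44.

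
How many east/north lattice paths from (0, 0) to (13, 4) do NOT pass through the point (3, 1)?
Number of paths = 1236

Total paths from (0, 0) to (13, 4): C(17, 13) = 2380. Paths through (3, 1): (paths (0, 0) → (3, 1)) × (paths (3, 1) → (13, 4)) = C(4, 3) · C(13, 10) = 4 · 286 = 1144. Avoidance count = 2380 − 1144 = 1236.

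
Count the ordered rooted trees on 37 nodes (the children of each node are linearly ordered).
C_36 = 11959798385860453492

These ordered rooted trees are counted by the Catalan number C_n = (1/(n + 1)) · C(2n, n). For n = 36: C_36 = (1/37) · C(72, 36) = 442512540276836779204/37 = 11959798385860453492.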